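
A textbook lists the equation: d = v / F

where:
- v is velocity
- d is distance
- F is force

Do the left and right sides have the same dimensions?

No

v (velocity) has dimensions [L T^-1].
d (distance) has dimensions [L].
F (force) has dimensions [L M T^-2].

Left side: [L]
Right side: [M^-1 T]

The two sides have different dimensions, so the equation is NOT dimensionally consistent.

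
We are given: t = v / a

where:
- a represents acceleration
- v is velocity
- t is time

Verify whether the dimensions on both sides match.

Yes

a (acceleration) has dimensions [L T^-2].
v (velocity) has dimensions [L T^-1].
t (time) has dimensions [T].

Left side: [T]
Right side: [T]

Both sides have the same dimensions, so the equation is dimensionally consistent.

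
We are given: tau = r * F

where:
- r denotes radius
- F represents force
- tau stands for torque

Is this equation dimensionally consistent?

Yes

r (radius) has dimensions [L].
F (force) has dimensions [L M T^-2].
tau (torque) has dimensions [L^2 M T^-2].

Left side: [L^2 M T^-2]
Right side: [L^2 M T^-2]

Both sides have the same dimensions, so the equation is dimensionally consistent.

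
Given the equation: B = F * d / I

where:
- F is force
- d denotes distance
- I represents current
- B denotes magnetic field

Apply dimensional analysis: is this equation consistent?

No

F (force) has dimensions [L M T^-2].
d (distance) has dimensions [L].
I (current) has dimensions [I].
B (magnetic field) has dimensions [I^-1 M T^-2].

Left side: [I^-1 M T^-2]
Right side: [I^-1 L^2 M T^-2]

The two sides have different dimensions, so the equation is NOT dimensionally consistent.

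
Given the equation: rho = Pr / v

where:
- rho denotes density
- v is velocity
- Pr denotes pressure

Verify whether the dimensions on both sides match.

No

rho (density) has dimensions [L^-3 M].
v (velocity) has dimensions [L T^-1].
Pr (pressure) has dimensions [L^-1 M T^-2].

Left side: [L^-3 M]
Right side: [L^-2 M T^-1]

The two sides have different dimensions, so the equation is NOT dimensionally consistent.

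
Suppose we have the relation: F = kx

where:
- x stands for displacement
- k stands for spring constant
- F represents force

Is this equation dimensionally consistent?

Yes

x (displacement) has dimensions [L].
k (spring constant) has dimensions [M T^-2].
F (force) has dimensions [L M T^-2].

Left side: [L M T^-2]
Right side: [L M T^-2]

Both sides have the same dimensions, so the equation is dimensionally consistent.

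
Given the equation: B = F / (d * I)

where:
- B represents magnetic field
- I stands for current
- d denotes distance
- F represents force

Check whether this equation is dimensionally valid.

Yes

B (magnetic field) has dimensions [I^-1 M T^-2].
I (current) has dimensions [I].
d (distance) has dimensions [L].
F (force) has dimensions [L M T^-2].

Left side: [I^-1 M T^-2]
Right side: [I^-1 M T^-2]

Both sides have the same dimensions, so the equation is dimensionally consistent.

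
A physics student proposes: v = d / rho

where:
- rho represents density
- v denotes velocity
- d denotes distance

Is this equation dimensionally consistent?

No

rho (density) has dimensions [L^-3 M].
v (velocity) has dimensions [L T^-1].
d (distance) has dimensions [L].

Left side: [L T^-1]
Right side: [L^4 M^-1]

The two sides have different dimensions, so the equation is NOT dimensionally consistent.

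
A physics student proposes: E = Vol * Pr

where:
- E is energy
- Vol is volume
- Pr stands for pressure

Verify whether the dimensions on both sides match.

Yes

E (energy) has dimensions [L^2 M T^-2].
Vol (volume) has dimensions [L^3].
Pr (pressure) has dimensions [L^-1 M T^-2].

Left side: [L^2 M T^-2]
Right side: [L^2 M T^-2]

Both sides have the same dimensions, so the equation is dimensionally consistent.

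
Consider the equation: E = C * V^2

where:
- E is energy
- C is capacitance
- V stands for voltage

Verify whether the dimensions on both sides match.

Yes

E (energy) has dimensions [L^2 M T^-2].
C (capacitance) has dimensions [I^2 L^-2 M^-1 T^4].
V (voltage) has dimensions [I^-1 L^2 M T^-3].

Left side: [L^2 M T^-2]
Right side: [L^2 M T^-2]

Both sides have the same dimensions, so the equation is dimensionally consistent.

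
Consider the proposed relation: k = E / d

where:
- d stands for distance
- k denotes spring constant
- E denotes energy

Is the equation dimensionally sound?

No

d (distance) has dimensions [L].
k (spring constant) has dimensions [M T^-2].
E (energy) has dimensions [L^2 M T^-2].

Left side: [M T^-2]
Right side: [L M T^-2]

The two sides have different dimensions, so the equation is NOT dimensionally consistent.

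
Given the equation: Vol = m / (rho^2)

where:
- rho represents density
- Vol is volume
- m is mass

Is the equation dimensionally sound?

No

rho (density) has dimensions [L^-3 M].
Vol (volume) has dimensions [L^3].
m (mass) has dimensions [M].

Left side: [L^3]
Right side: [L^6 M^-1]

The two sides have different dimensions, so the equation is NOT dimensionally consistent.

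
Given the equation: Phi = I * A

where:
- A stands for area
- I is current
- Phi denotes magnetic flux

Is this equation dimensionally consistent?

No

A (area) has dimensions [L^2].
I (current) has dimensions [I].
Phi (magnetic flux) has dimensions [I^-1 L^2 M T^-2].

Left side: [I^-1 L^2 M T^-2]
Right side: [I L^2]

The two sides have different dimensions, so the equation is NOT dimensionally consistent.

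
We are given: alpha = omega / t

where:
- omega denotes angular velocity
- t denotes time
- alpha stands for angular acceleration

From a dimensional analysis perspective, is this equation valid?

Yes

omega (angular velocity) has dimensions [T^-1].
t (time) has dimensions [T].
alpha (angular acceleration) has dimensions [T^-2].

Left side: [T^-2]
Right side: [T^-2]

Both sides have the same dimensions, so the equation is dimensionally consistent.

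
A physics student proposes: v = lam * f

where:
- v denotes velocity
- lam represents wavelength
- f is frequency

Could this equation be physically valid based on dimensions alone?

Yes

v (velocity) has dimensions [L T^-1].
lam (wavelength) has dimensions [L].
f (frequency) has dimensions [T^-1].

Left side: [L T^-1]
Right side: [L T^-1]

Both sides have the same dimensions, so the equation is dimensionally consistent.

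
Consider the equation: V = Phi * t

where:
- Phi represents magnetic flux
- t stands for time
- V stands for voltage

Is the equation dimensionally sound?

No

Phi (magnetic flux) has dimensions [I^-1 L^2 M T^-2].
t (time) has dimensions [T].
V (voltage) has dimensions [I^-1 L^2 M T^-3].

Left side: [I^-1 L^2 M T^-3]
Right side: [I^-1 L^2 M T^-1]

The two sides have different dimensions, so the equation is NOT dimensionally consistent.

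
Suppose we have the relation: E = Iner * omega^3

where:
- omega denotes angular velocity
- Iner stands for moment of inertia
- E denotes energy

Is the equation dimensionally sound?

No

omega (angular velocity) has dimensions [T^-1].
Iner (moment of inertia) has dimensions [L^2 M].
E (energy) has dimensions [L^2 M T^-2].

Left side: [L^2 M T^-2]
Right side: [L^2 M T^-3]

The two sides have different dimensions, so the equation is NOT dimensionally consistent.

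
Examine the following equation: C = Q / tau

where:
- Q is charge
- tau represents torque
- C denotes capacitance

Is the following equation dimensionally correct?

No

Q (charge) has dimensions [I T].
tau (torque) has dimensions [L^2 M T^-2].
C (capacitance) has dimensions [I^2 L^-2 M^-1 T^4].

Left side: [I^2 L^-2 M^-1 T^4]
Right side: [I L^-2 M^-1 T^3]

The two sides have different dimensions, so the equation is NOT dimensionally consistent.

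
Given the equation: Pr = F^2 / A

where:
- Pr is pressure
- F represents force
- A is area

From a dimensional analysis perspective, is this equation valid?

No

Pr (pressure) has dimensions [L^-1 M T^-2].
F (force) has dimensions [L M T^-2].
A (area) has dimensions [L^2].

Left side: [L^-1 M T^-2]
Right side: [M^2 T^-4]

The two sides have different dimensions, so the equation is NOT dimensionally consistent.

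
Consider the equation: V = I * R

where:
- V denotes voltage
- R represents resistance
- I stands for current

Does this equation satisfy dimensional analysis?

Yes

V (voltage) has dimensions [I^-1 L^2 M T^-3].
R (resistance) has dimensions [I^-2 L^2 M T^-3].
I (current) has dimensions [I].

Left side: [I^-1 L^2 M T^-3]
Right side: [I^-1 L^2 M T^-3]

Both sides have the same dimensions, so the equation is dimensionally consistent.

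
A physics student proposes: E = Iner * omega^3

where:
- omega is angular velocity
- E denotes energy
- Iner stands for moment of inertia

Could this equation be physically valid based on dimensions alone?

No

omega (angular velocity) has dimensions [T^-1].
E (energy) has dimensions [L^2 M T^-2].
Iner (moment of inertia) has dimensions [L^2 M].

Left side: [L^2 M T^-2]
Right side: [L^2 M T^-3]

The two sides have different dimensions, so the equation is NOT dimensionally consistent.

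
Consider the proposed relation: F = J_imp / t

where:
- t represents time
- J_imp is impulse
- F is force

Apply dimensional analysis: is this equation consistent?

Yes

t (time) has dimensions [T].
J_imp (impulse) has dimensions [L M T^-1].
F (force) has dimensions [L M T^-2].

Left side: [L M T^-2]
Right side: [L M T^-2]

Both sides have the same dimensions, so the equation is dimensionally consistent.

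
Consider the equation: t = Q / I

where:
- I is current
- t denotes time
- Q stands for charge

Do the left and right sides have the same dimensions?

Yes

I (current) has dimensions [I].
t (time) has dimensions [T].
Q (charge) has dimensions [I T].

Left side: [T]
Right side: [T]

Both sides have the same dimensions, so the equation is dimensionally consistent.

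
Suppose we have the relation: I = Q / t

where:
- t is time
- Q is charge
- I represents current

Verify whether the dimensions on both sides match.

Yes

t (time) has dimensions [T].
Q (charge) has dimensions [I T].
I (current) has dimensions [I].

Left side: [I]
Right side: [I]

Both sides have the same dimensions, so the equation is dimensionally consistent.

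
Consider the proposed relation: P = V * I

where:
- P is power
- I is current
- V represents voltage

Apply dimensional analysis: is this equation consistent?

Yes

P (power) has dimensions [L^2 M T^-3].
I (current) has dimensions [I].
V (voltage) has dimensions [I^-1 L^2 M T^-3].

Left side: [L^2 M T^-3]
Right side: [L^2 M T^-3]

Both sides have the same dimensions, so the equation is dimensionally consistent.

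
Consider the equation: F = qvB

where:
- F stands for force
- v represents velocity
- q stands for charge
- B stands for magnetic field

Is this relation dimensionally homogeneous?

Yes

F (force) has dimensions [L M T^-2].
v (velocity) has dimensions [L T^-1].
q (charge) has dimensions [I T].
B (magnetic field) has dimensions [I^-1 M T^-2].

Left side: [L M T^-2]
Right side: [L M T^-2]

Both sides have the same dimensions, so the equation is dimensionally consistent.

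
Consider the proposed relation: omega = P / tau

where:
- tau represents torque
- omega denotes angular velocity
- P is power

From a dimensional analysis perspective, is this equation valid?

Yes

tau (torque) has dimensions [L^2 M T^-2].
omega (angular velocity) has dimensions [T^-1].
P (power) has dimensions [L^2 M T^-3].

Left side: [T^-1]
Right side: [T^-1]

Both sides have the same dimensions, so the equation is dimensionally consistent.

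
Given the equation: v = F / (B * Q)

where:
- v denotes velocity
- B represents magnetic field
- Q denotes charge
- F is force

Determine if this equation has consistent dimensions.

Yes

v (velocity) has dimensions [L T^-1].
B (magnetic field) has dimensions [I^-1 M T^-2].
Q (charge) has dimensions [I T].
F (force) has dimensions [L M T^-2].

Left side: [L T^-1]
Right side: [L T^-1]

Both sides have the same dimensions, so the equation is dimensionally consistent.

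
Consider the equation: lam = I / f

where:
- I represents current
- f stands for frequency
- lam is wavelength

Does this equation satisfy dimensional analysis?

No

I (current) has dimensions [I].
f (frequency) has dimensions [T^-1].
lam (wavelength) has dimensions [L].

Left side: [L]
Right side: [I T]

The two sides have different dimensions, so the equation is NOT dimensionally consistent.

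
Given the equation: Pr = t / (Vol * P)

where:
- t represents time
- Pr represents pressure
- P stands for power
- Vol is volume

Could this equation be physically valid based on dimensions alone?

No

t (time) has dimensions [T].
Pr (pressure) has dimensions [L^-1 M T^-2].
P (power) has dimensions [L^2 M T^-3].
Vol (volume) has dimensions [L^3].

Left side: [L^-1 M T^-2]
Right side: [L^-5 M^-1 T^4]

The two sides have different dimensions, so the equation is NOT dimensionally consistent.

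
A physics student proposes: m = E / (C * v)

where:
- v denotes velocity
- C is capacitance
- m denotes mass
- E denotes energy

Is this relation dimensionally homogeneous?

No

v (velocity) has dimensions [L T^-1].
C (capacitance) has dimensions [I^2 L^-2 M^-1 T^4].
m (mass) has dimensions [M].
E (energy) has dimensions [L^2 M T^-2].

Left side: [M]
Right side: [I^-2 L^3 M^2 T^-5]

The two sides have different dimensions, so the equation is NOT dimensionally consistent.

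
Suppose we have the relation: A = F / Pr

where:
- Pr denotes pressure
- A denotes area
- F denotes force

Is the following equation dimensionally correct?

Yes

Pr (pressure) has dimensions [L^-1 M T^-2].
A (area) has dimensions [L^2].
F (force) has dimensions [L M T^-2].

Left side: [L^2]
Right side: [L^2]

Both sides have the same dimensions, so the equation is dimensionally consistent.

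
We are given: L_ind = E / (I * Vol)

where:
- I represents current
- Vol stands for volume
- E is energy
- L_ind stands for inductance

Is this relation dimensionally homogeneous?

No

I (current) has dimensions [I].
Vol (volume) has dimensions [L^3].
E (energy) has dimensions [L^2 M T^-2].
L_ind (inductance) has dimensions [I^-2 L^2 M T^-2].

Left side: [I^-2 L^2 M T^-2]
Right side: [I^-1 L^-1 M T^-2]

The two sides have different dimensions, so the equation is NOT dimensionally consistent.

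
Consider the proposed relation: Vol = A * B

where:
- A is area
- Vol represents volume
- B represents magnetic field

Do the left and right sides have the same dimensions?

No

A (area) has dimensions [L^2].
Vol (volume) has dimensions [L^3].
B (magnetic field) has dimensions [I^-1 M T^-2].

Left side: [L^3]
Right side: [I^-1 L^2 M T^-2]

The two sides have different dimensions, so the equation is NOT dimensionally consistent.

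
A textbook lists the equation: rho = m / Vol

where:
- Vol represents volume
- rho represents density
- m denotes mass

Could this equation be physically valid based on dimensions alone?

Yes

Vol (volume) has dimensions [L^3].
rho (density) has dimensions [L^-3 M].
m (mass) has dimensions [M].

Left side: [L^-3 M]
Right side: [L^-3 M]

Both sides have the same dimensions, so the equation is dimensionally consistent.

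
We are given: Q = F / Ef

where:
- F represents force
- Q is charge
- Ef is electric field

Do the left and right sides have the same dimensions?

Yes

F (force) has dimensions [L M T^-2].
Q (charge) has dimensions [I T].
Ef (electric field) has dimensions [I^-1 L M T^-3].

Left side: [I T]
Right side: [I T]

Both sides have the same dimensions, so the equation is dimensionally consistent.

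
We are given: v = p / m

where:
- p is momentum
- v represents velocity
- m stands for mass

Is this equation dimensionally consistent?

Yes

p (momentum) has dimensions [L M T^-1].
v (velocity) has dimensions [L T^-1].
m (mass) has dimensions [M].

Left side: [L T^-1]
Right side: [L T^-1]

Both sides have the same dimensions, so the equation is dimensionally consistent.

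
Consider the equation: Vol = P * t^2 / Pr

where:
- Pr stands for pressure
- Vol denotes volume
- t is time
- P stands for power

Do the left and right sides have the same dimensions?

No

Pr (pressure) has dimensions [L^-1 M T^-2].
Vol (volume) has dimensions [L^3].
t (time) has dimensions [T].
P (power) has dimensions [L^2 M T^-3].

Left side: [L^3]
Right side: [L^3 T]

The two sides have different dimensions, so the equation is NOT dimensionally consistent.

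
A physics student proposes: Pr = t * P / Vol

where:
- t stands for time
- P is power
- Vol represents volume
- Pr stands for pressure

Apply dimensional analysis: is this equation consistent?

Yes

t (time) has dimensions [T].
P (power) has dimensions [L^2 M T^-3].
Vol (volume) has dimensions [L^3].
Pr (pressure) has dimensions [L^-1 M T^-2].

Left side: [L^-1 M T^-2]
Right side: [L^-1 M T^-2]

Both sides have the same dimensions, so the equation is dimensionally consistent.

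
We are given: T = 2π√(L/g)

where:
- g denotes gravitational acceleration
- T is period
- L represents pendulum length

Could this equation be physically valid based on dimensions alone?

Yes

g (gravitational acceleration) has dimensions [L T^-2].
T (period) has dimensions [T].
L (pendulum length) has dimensions [L].

Left side: [T]
Right side: [T]

Both sides have the same dimensions, so the equation is dimensionally consistent.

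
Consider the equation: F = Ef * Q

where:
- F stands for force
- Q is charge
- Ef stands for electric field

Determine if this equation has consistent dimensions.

Yes

F (force) has dimensions [L M T^-2].
Q (charge) has dimensions [I T].
Ef (electric field) has dimensions [I^-1 L M T^-3].

Left side: [L M T^-2]
Right side: [L M T^-2]

Both sides have the same dimensions, so the equation is dimensionally consistent.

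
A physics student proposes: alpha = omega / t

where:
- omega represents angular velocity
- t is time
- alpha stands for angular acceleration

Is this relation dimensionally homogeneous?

Yes

omega (angular velocity) has dimensions [T^-1].
t (time) has dimensions [T].
alpha (angular acceleration) has dimensions [T^-2].

Left side: [T^-2]
Right side: [T^-2]

Both sides have the same dimensions, so the equation is dimensionally consistent.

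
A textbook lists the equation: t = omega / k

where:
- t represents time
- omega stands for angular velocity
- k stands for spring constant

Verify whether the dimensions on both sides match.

No

t (time) has dimensions [T].
omega (angular velocity) has dimensions [T^-1].
k (spring constant) has dimensions [M T^-2].

Left side: [T]
Right side: [M^-1 T]

The two sides have different dimensions, so the equation is NOT dimensionally consistent.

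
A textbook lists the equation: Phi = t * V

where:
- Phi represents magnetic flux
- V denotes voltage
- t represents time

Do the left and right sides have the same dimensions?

Yes

Phi (magnetic flux) has dimensions [I^-1 L^2 M T^-2].
V (voltage) has dimensions [I^-1 L^2 M T^-3].
t (time) has dimensions [T].

Left side: [I^-1 L^2 M T^-2]
Right side: [I^-1 L^2 M T^-2]

Both sides have the same dimensions, so the equation is dimensionally consistent.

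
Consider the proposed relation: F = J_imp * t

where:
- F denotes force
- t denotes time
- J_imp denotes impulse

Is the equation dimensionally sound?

No

F (force) has dimensions [L M T^-2].
t (time) has dimensions [T].
J_imp (impulse) has dimensions [L M T^-1].

Left side: [L M T^-2]
Right side: [L M]

The two sides have different dimensions, so the equation is NOT dimensionally consistent.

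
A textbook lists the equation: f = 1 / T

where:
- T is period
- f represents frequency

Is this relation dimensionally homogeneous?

Yes

T (period) has dimensions [T].
f (frequency) has dimensions [T^-1].

Left side: [T^-1]
Right side: [T^-1]

Both sides have the same dimensions, so the equation is dimensionally consistent.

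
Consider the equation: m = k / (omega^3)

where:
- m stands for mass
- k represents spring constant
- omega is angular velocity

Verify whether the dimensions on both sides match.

No

m (mass) has dimensions [M].
k (spring constant) has dimensions [M T^-2].
omega (angular velocity) has dimensions [T^-1].

Left side: [M]
Right side: [M T]

The two sides have different dimensions, so the equation is NOT dimensionally consistent.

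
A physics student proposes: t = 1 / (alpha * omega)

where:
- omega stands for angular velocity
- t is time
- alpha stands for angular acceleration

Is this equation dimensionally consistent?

No

omega (angular velocity) has dimensions [T^-1].
t (time) has dimensions [T].
alpha (angular acceleration) has dimensions [T^-2].

Left side: [T]
Right side: [T^3]

The two sides have different dimensions, so the equation is NOT dimensionally consistent.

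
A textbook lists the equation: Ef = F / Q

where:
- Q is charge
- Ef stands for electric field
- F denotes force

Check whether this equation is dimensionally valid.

Yes

Q (charge) has dimensions [I T].
Ef (electric field) has dimensions [I^-1 L M T^-3].
F (force) has dimensions [L M T^-2].

Left side: [I^-1 L M T^-3]
Right side: [I^-1 L M T^-3]

Both sides have the same dimensions, so the equation is dimensionally consistent.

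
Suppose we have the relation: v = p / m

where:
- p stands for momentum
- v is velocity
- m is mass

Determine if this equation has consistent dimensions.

Yes

p (momentum) has dimensions [L M T^-1].
v (velocity) has dimensions [L T^-1].
m (mass) has dimensions [M].

Left side: [L T^-1]
Right side: [L T^-1]

Both sides have the same dimensions, so the equation is dimensionally consistent.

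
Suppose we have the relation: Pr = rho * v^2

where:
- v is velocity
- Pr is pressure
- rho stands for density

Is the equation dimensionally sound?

Yes

v (velocity) has dimensions [L T^-1].
Pr (pressure) has dimensions [L^-1 M T^-2].
rho (density) has dimensions [L^-3 M].

Left side: [L^-1 M T^-2]
Right side: [L^-1 M T^-2]

Both sides have the same dimensions, so the equation is dimensionally consistent.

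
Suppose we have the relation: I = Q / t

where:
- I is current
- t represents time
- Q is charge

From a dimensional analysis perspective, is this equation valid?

Yes

I (current) has dimensions [I].
t (time) has dimensions [T].
Q (charge) has dimensions [I T].

Left side: [I]
Right side: [I]

Both sides have the same dimensions, so the equation is dimensionally consistent.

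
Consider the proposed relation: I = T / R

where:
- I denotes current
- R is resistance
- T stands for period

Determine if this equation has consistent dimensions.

No

I (current) has dimensions [I].
R (resistance) has dimensions [I^-2 L^2 M T^-3].
T (period) has dimensions [T].

Left side: [I]
Right side: [I^2 L^-2 M^-1 T^4]

The two sides have different dimensions, so the equation is NOT dimensionally consistent.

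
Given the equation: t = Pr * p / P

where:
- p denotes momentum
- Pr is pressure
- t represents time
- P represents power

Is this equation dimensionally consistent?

No

p (momentum) has dimensions [L M T^-1].
Pr (pressure) has dimensions [L^-1 M T^-2].
t (time) has dimensions [T].
P (power) has dimensions [L^2 M T^-3].

Left side: [T]
Right side: [L^-2 M]

The two sides have different dimensions, so the equation is NOT dimensionally consistent.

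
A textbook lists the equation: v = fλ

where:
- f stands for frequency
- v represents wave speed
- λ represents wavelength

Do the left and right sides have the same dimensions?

Yes

f (frequency) has dimensions [T^-1].
v (wave speed) has dimensions [L T^-1].
λ (wavelength) has dimensions [L].

Left side: [L T^-1]
Right side: [L T^-1]

Both sides have the same dimensions, so the equation is dimensionally consistent.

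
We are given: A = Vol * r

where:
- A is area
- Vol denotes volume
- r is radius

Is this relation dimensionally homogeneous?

No

A (area) has dimensions [L^2].
Vol (volume) has dimensions [L^3].
r (radius) has dimensions [L].

Left side: [L^2]
Right side: [L^4]

The two sides have different dimensions, so the equation is NOT dimensionally consistent.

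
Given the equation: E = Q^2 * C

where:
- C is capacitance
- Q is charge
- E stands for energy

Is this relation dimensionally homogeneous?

No

C (capacitance) has dimensions [I^2 L^-2 M^-1 T^4].
Q (charge) has dimensions [I T].
E (energy) has dimensions [L^2 M T^-2].

Left side: [L^2 M T^-2]
Right side: [I^4 L^-2 M^-1 T^6]

The two sides have different dimensions, so the equation is NOT dimensionally consistent.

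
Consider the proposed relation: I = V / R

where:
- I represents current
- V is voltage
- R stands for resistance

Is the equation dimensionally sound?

Yes

I (current) has dimensions [I].
V (voltage) has dimensions [I^-1 L^2 M T^-3].
R (resistance) has dimensions [I^-2 L^2 M T^-3].

Left side: [I]
Right side: [I]

Both sides have the same dimensions, so the equation is dimensionally consistent.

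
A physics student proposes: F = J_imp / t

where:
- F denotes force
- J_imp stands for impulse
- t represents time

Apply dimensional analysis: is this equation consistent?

Yes

F (force) has dimensions [L M T^-2].
J_imp (impulse) has dimensions [L M T^-1].
t (time) has dimensions [T].

Left side: [L M T^-2]
Right side: [L M T^-2]

Both sides have the same dimensions, so the equation is dimensionally consistent.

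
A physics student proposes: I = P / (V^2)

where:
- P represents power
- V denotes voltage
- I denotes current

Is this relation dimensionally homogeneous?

No

P (power) has dimensions [L^2 M T^-3].
V (voltage) has dimensions [I^-1 L^2 M T^-3].
I (current) has dimensions [I].

Left side: [I]
Right side: [I^2 L^-2 M^-1 T^3]

The two sides have different dimensions, so the equation is NOT dimensionally consistent.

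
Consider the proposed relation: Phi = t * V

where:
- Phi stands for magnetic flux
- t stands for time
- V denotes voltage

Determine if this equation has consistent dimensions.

Yes

Phi (magnetic flux) has dimensions [I^-1 L^2 M T^-2].
t (time) has dimensions [T].
V (voltage) has dimensions [I^-1 L^2 M T^-3].

Left side: [I^-1 L^2 M T^-2]
Right side: [I^-1 L^2 M T^-2]

Both sides have the same dimensions, so the equation is dimensionally consistent.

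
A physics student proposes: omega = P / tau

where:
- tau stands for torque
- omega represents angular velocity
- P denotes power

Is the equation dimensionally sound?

Yes

tau (torque) has dimensions [L^2 M T^-2].
omega (angular velocity) has dimensions [T^-1].
P (power) has dimensions [L^2 M T^-3].

Left side: [T^-1]
Right side: [T^-1]

Both sides have the same dimensions, so the equation is dimensionally consistent.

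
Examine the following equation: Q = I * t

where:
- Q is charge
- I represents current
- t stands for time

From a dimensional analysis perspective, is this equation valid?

Yes

Q (charge) has dimensions [I T].
I (current) has dimensions [I].
t (time) has dimensions [T].

Left side: [I T]
Right side: [I T]

Both sides have the same dimensions, so the equation is dimensionally consistent.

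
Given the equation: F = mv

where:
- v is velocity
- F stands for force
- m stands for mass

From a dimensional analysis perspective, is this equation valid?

No

v (velocity) has dimensions [L T^-1].
F (force) has dimensions [L M T^-2].
m (mass) has dimensions [M].

Left side: [L M T^-2]
Right side: [L M T^-1]

The two sides have different dimensions, so the equation is NOT dimensionally consistent.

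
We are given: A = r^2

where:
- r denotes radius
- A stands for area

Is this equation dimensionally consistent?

Yes

r (radius) has dimensions [L].
A (area) has dimensions [L^2].

Left side: [L^2]
Right side: [L^2]

Both sides have the same dimensions, so the equation is dimensionally consistent.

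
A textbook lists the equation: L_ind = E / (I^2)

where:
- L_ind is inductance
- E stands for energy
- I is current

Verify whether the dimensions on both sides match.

Yes

L_ind (inductance) has dimensions [I^-2 L^2 M T^-2].
E (energy) has dimensions [L^2 M T^-2].
I (current) has dimensions [I].

Left side: [I^-2 L^2 M T^-2]
Right side: [I^-2 L^2 M T^-2]

Both sides have the same dimensions, so the equation is dimensionally consistent.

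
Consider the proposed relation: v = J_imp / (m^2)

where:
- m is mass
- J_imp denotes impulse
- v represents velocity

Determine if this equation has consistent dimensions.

No

m (mass) has dimensions [M].
J_imp (impulse) has dimensions [L M T^-1].
v (velocity) has dimensions [L T^-1].

Left side: [L T^-1]
Right side: [L M^-1 T^-1]

The two sides have different dimensions, so the equation is NOT dimensionally consistent.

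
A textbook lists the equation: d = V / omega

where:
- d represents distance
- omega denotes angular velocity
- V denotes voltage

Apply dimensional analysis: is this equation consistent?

No

d (distance) has dimensions [L].
omega (angular velocity) has dimensions [T^-1].
V (voltage) has dimensions [I^-1 L^2 M T^-3].

Left side: [L]
Right side: [I^-1 L^2 M T^-2]

The two sides have different dimensions, so the equation is NOT dimensionally consistent.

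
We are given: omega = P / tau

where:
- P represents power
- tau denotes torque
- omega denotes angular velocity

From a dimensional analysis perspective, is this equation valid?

Yes

P (power) has dimensions [L^2 M T^-3].
tau (torque) has dimensions [L^2 M T^-2].
omega (angular velocity) has dimensions [T^-1].

Left side: [T^-1]
Right side: [T^-1]

Both sides have the same dimensions, so the equation is dimensionally consistent.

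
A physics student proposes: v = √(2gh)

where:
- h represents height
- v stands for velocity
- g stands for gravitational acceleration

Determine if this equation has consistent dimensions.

Yes

h (height) has dimensions [L].
v (velocity) has dimensions [L T^-1].
g (gravitational acceleration) has dimensions [L T^-2].

Left side: [L T^-1]
Right side: [L T^-1]

Both sides have the same dimensions, so the equation is dimensionally consistent.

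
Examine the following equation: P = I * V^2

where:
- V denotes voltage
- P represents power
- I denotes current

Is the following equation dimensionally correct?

No

V (voltage) has dimensions [I^-1 L^2 M T^-3].
P (power) has dimensions [L^2 M T^-3].
I (current) has dimensions [I].

Left side: [L^2 M T^-3]
Right side: [I^-1 L^4 M^2 T^-6]

The two sides have different dimensions, so the equation is NOT dimensionally consistent.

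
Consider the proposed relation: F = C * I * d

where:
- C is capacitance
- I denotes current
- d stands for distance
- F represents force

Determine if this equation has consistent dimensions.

No

C (capacitance) has dimensions [I^2 L^-2 M^-1 T^4].
I (current) has dimensions [I].
d (distance) has dimensions [L].
F (force) has dimensions [L M T^-2].

Left side: [L M T^-2]
Right side: [I^3 L^-1 M^-1 T^4]

The two sides have different dimensions, so the equation is NOT dimensionally consistent.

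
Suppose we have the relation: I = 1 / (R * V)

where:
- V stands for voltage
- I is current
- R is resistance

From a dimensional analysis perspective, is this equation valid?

No

V (voltage) has dimensions [I^-1 L^2 M T^-3].
I (current) has dimensions [I].
R (resistance) has dimensions [I^-2 L^2 M T^-3].

Left side: [I]
Right side: [I^3 L^-4 M^-2 T^6]

The two sides have different dimensions, so the equation is NOT dimensionally consistent.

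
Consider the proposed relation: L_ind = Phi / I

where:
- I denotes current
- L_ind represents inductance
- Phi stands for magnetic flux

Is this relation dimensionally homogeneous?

Yes

I (current) has dimensions [I].
L_ind (inductance) has dimensions [I^-2 L^2 M T^-2].
Phi (magnetic flux) has dimensions [I^-1 L^2 M T^-2].

Left side: [I^-2 L^2 M T^-2]
Right side: [I^-2 L^2 M T^-2]

Both sides have the same dimensions, so the equation is dimensionally consistent.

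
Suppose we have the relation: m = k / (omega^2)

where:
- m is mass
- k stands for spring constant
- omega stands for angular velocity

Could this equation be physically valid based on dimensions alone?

Yes

m (mass) has dimensions [M].
k (spring constant) has dimensions [M T^-2].
omega (angular velocity) has dimensions [T^-1].

Left side: [M]
Right side: [M]

Both sides have the same dimensions, so the equation is dimensionally consistent.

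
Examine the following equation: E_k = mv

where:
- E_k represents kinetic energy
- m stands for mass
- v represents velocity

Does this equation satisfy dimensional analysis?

No

E_k (kinetic energy) has dimensions [L^2 M T^-2].
m (mass) has dimensions [M].
v (velocity) has dimensions [L T^-1].

Left side: [L^2 M T^-2]
Right side: [L M T^-1]

The two sides have different dimensions, so the equation is NOT dimensionally consistent.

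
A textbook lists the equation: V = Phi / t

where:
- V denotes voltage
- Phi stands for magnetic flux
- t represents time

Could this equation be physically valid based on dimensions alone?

Yes

V (voltage) has dimensions [I^-1 L^2 M T^-3].
Phi (magnetic flux) has dimensions [I^-1 L^2 M T^-2].
t (time) has dimensions [T].

Left side: [I^-1 L^2 M T^-3]
Right side: [I^-1 L^2 M T^-3]

Both sides have the same dimensions, so the equation is dimensionally consistent.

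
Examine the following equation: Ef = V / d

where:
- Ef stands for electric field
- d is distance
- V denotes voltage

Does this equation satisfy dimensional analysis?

Yes

Ef (electric field) has dimensions [I^-1 L M T^-3].
d (distance) has dimensions [L].
V (voltage) has dimensions [I^-1 L^2 M T^-3].

Left side: [I^-1 L M T^-3]
Right side: [I^-1 L M T^-3]

Both sides have the same dimensions, so the equation is dimensionally consistent.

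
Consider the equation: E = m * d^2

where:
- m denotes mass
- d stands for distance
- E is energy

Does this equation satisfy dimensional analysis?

No

m (mass) has dimensions [M].
d (distance) has dimensions [L].
E (energy) has dimensions [L^2 M T^-2].

Left side: [L^2 M T^-2]
Right side: [L^2 M]

The two sides have different dimensions, so the equation is NOT dimensionally consistent.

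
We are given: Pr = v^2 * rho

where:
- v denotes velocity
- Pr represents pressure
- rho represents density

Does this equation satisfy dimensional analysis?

Yes

v (velocity) has dimensions [L T^-1].
Pr (pressure) has dimensions [L^-1 M T^-2].
rho (density) has dimensions [L^-3 M].

Left side: [L^-1 M T^-2]
Right side: [L^-1 M T^-2]

Both sides have the same dimensions, so the equation is dimensionally consistent.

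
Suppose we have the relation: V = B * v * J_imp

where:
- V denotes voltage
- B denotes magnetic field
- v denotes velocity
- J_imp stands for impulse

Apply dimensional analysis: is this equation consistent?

No

V (voltage) has dimensions [I^-1 L^2 M T^-3].
B (magnetic field) has dimensions [I^-1 M T^-2].
v (velocity) has dimensions [L T^-1].
J_imp (impulse) has dimensions [L M T^-1].

Left side: [I^-1 L^2 M T^-3]
Right side: [I^-1 L^2 M^2 T^-4]

The two sides have different dimensions, so the equation is NOT dimensionally consistent.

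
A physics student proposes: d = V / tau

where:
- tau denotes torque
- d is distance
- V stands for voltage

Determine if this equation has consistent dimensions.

No

tau (torque) has dimensions [L^2 M T^-2].
d (distance) has dimensions [L].
V (voltage) has dimensions [I^-1 L^2 M T^-3].

Left side: [L]
Right side: [I^-1 T^-1]

The two sides have different dimensions, so the equation is NOT dimensionally consistent.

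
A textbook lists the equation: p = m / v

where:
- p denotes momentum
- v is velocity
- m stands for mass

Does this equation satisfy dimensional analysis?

No

p (momentum) has dimensions [L M T^-1].
v (velocity) has dimensions [L T^-1].
m (mass) has dimensions [M].

Left side: [L M T^-1]
Right side: [L^-1 M T]

The two sides have different dimensions, so the equation is NOT dimensionally consistent.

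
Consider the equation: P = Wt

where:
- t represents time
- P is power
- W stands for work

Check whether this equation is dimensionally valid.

No

t (time) has dimensions [T].
P (power) has dimensions [L^2 M T^-3].
W (work) has dimensions [L^2 M T^-2].

Left side: [L^2 M T^-3]
Right side: [L^2 M T^-1]

The two sides have different dimensions, so the equation is NOT dimensionally consistent.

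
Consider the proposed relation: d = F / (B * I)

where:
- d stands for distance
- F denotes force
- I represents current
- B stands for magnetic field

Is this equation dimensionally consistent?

Yes

d (distance) has dimensions [L].
F (force) has dimensions [L M T^-2].
I (current) has dimensions [I].
B (magnetic field) has dimensions [I^-1 M T^-2].

Left side: [L]
Right side: [L]

Both sides have the same dimensions, so the equation is dimensionally consistent.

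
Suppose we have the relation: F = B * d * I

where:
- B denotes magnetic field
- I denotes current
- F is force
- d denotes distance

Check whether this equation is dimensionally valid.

Yes

B (magnetic field) has dimensions [I^-1 M T^-2].
I (current) has dimensions [I].
F (force) has dimensions [L M T^-2].
d (distance) has dimensions [L].

Left side: [L M T^-2]
Right side: [L M T^-2]

Both sides have the same dimensions, so the equation is dimensionally consistent.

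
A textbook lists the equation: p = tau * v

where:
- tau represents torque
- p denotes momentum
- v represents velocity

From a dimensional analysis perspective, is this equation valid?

No

tau (torque) has dimensions [L^2 M T^-2].
p (momentum) has dimensions [L M T^-1].
v (velocity) has dimensions [L T^-1].

Left side: [L M T^-1]
Right side: [L^3 M T^-3]

The two sides have different dimensions, so the equation is NOT dimensionally consistent.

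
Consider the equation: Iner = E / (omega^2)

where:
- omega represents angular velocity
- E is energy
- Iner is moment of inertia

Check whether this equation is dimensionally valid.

Yes

omega (angular velocity) has dimensions [T^-1].
E (energy) has dimensions [L^2 M T^-2].
Iner (moment of inertia) has dimensions [L^2 M].

Left side: [L^2 M]
Right side: [L^2 M]

Both sides have the same dimensions, so the equation is dimensionally consistent.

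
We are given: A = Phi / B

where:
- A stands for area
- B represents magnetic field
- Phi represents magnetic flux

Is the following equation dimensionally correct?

Yes

A (area) has dimensions [L^2].
B (magnetic field) has dimensions [I^-1 M T^-2].
Phi (magnetic flux) has dimensions [I^-1 L^2 M T^-2].

Left side: [L^2]
Right side: [L^2]

Both sides have the same dimensions, so the equation is dimensionally consistent.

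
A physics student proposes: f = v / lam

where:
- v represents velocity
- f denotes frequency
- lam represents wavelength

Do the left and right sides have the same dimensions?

Yes

v (velocity) has dimensions [L T^-1].
f (frequency) has dimensions [T^-1].
lam (wavelength) has dimensions [L].

Left side: [T^-1]
Right side: [T^-1]

Both sides have the same dimensions, so the equation is dimensionally consistent.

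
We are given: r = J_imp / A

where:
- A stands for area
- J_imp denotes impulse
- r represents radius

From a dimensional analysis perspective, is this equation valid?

No

A (area) has dimensions [L^2].
J_imp (impulse) has dimensions [L M T^-1].
r (radius) has dimensions [L].

Left side: [L]
Right side: [L^-1 M T^-1]

The two sides have different dimensions, so the equation is NOT dimensionally consistent.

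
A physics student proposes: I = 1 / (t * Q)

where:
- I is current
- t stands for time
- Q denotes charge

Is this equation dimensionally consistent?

No

I (current) has dimensions [I].
t (time) has dimensions [T].
Q (charge) has dimensions [I T].

Left side: [I]
Right side: [I^-1 T^-2]

The two sides have different dimensions, so the equation is NOT dimensionally consistent.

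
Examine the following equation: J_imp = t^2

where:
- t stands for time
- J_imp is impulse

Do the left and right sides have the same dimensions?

No

t (time) has dimensions [T].
J_imp (impulse) has dimensions [L M T^-1].

Left side: [L M T^-1]
Right side: [T^2]

The two sides have different dimensions, so the equation is NOT dimensionally consistent.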